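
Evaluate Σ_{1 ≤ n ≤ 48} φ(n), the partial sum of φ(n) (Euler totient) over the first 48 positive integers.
Σ_{n ≤ 48} φ(n) = 712

Compute φ(n) for each 1 ≤ n ≤ 48: φ(1) = 1, φ(2) = 1, φ(3) = 2, φ(4) = 2, φ(5) = 4, φ(6) = 2, φ(7) = 6, φ(8) = 4, φ(9) = 6, φ(10) = 4, φ(11) = 10, φ(12) = 4, φ(13) = 12, φ(14) = 6, φ(15) = 8, φ(16) = 8, φ(17) = 16, φ(18) = 6, φ(19) = 18, φ(20) = 8, φ(21) = 12, φ(22) = 10, φ(23) = 22, φ(24) = 8, φ(25) = 20, φ(26) = 12, φ(27) = 18, φ(28) = 12, φ(29) = 28, φ(30) = 8, φ(31) = 30, φ(32) = 16, φ(33) = 20, φ(34) = 16, φ(35) = 24, φ(36) = 12, φ(37) = 36, φ(38) = 18, φ(39) = 24, φ(40) = 16, φ(41) = 40, φ(42) = 12, φ(43) = 42, φ(44) = 20, φ(45) = 24, φ(46) = 22, φ(47) = 46, φ(48) = 16. Summing all 48 values: 712. (Average order: Σ_{n ≤ x} φ(n) ~ (3/π²) x². For x = 48, (3/π²)·48² ≈ 700.33.)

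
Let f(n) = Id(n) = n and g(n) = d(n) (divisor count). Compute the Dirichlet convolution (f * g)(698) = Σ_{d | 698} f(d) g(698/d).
(Id * d)(698) = 1404

Divisors of 698: [1, 2, 349, 698]. For each d | 698:
  d = 1: Id(1) · d(698/1) = 1 · 4 = 4
  d = 2: Id(2) · d(698/2) = 2 · 2 = 4
  d = 349: Id(349) · d(698/349) = 349 · 2 = 698
  d = 698: Id(698) · d(698/698) = 698 · 1 = 698
Summing: (Id * d)(698) = 4 + 4 + 698 + 698 = 1404.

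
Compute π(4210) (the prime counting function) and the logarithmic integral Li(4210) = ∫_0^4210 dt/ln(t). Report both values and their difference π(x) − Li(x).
π(4210) = 575;  Li(4210) ≈ 590.61;  π(x) − Li(x) ≈ -15.61.

Direct count of primes ≤ 4210 gives π(4210) = 575. Numerical evaluation of the logarithmic integral gives Li(4210) ≈ 590.61. The difference π(x) − Li(x) ≈ -15.61 is typically negative for small/moderate x (Li(x) overestimates), though Littlewood's theorem shows this sign changes infinitely often.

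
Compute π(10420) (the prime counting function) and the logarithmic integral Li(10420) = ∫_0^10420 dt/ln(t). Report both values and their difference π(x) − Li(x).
π(10420) = 1274;  Li(10420) ≈ 1291.64;  π(x) − Li(x) ≈ -17.64.

Direct count of primes ≤ 10420 gives π(10420) = 1274. Numerical evaluation of the logarithmic integral gives Li(10420) ≈ 1291.64. The difference π(x) − Li(x) ≈ -17.64 is typically negative for small/moderate x (Li(x) overestimates), though Littlewood's theorem shows this sign changes infinitely often.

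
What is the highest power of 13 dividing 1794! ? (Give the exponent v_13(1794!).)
v_13(1794!) = 148

Legendre's formula: v_p(n!) = Σ_{k ≥ 1} ⌊n / p^k⌋. For p = 13, n = 1794, the terms are:
  ⌊1794/13^1⌋ = ⌊1794/13⌋ = 138
  ⌊1794/13^2⌋ = ⌊1794/169⌋ = 10
(the next term ⌊1794/13^3⌋ = 0, terminating the sum). Summing: v_13(1794!) = 138 + 10 = 148.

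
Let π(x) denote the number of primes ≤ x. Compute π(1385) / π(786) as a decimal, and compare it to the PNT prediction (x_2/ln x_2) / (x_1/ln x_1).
π(1385)/π(786) = 221/137 ≈ 1.6131;  PNT prediction ≈ 1.6241.

π(786) = 137 and π(1385) = 221, so π(1385)/π(786) ≈ 1.6131. The PNT-predicted ratio is (1385/ln(1385)) / (786/ln(786)) ≈ 1.6241. The two agree to within a few percent, as expected.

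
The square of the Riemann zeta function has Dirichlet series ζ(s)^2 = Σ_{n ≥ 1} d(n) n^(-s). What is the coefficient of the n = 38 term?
d(38) = 4

ζ(s)^2 = (Σ 1/m^s)(Σ 1/k^s). The coefficient of 1/n^s in the product is the number of ordered pairs (m, k) with mk = n, which equals d(n). For n = 38, divisors are [1, 2, 19, 38], so d(38) = 4.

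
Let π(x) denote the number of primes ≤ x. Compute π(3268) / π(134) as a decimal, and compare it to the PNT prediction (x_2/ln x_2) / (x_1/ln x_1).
π(3268)/π(134) = 461/32 ≈ 14.4062;  PNT prediction ≈ 14.7615.

π(134) = 32 and π(3268) = 461, so π(3268)/π(134) ≈ 14.4062. The PNT-predicted ratio is (3268/ln(3268)) / (134/ln(134)) ≈ 14.7615. The two agree to within a few percent, as expected.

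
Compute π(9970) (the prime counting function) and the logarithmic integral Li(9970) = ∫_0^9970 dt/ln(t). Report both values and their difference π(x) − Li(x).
π(9970) = 1228;  Li(9970) ≈ 1242.88;  π(x) − Li(x) ≈ -14.88.

Direct count of primes ≤ 9970 gives π(9970) = 1228. Numerical evaluation of the logarithmic integral gives Li(9970) ≈ 1242.88. The difference π(x) − Li(x) ≈ -14.88 is typically negative for small/moderate x (Li(x) overestimates), though Littlewood's theorem shows this sign changes infinitely often.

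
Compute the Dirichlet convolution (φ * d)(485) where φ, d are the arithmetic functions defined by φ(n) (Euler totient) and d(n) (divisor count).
(φ * d)(485) = 588

Divisors of 485: [1, 5, 97, 485]. For each d | 485:
  d = 1: φ(1) · d(485/1) = 1 · 4 = 4
  d = 5: φ(5) · d(485/5) = 4 · 2 = 8
  d = 97: φ(97) · d(485/97) = 96 · 2 = 192
  d = 485: φ(485) · d(485/485) = 384 · 1 = 384
Summing: (φ * d)(485) = 4 + 8 + 192 + 384 = 588.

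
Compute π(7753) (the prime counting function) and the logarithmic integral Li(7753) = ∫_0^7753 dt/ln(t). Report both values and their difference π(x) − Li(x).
π(7753) = 983;  Li(7753) ≈ 998.89;  π(x) − Li(x) ≈ -15.89.

Direct count of primes ≤ 7753 gives π(7753) = 983. Numerical evaluation of the logarithmic integral gives Li(7753) ≈ 998.89. The difference π(x) − Li(x) ≈ -15.89 is typically negative for small/moderate x (Li(x) overestimates), though Littlewood's theorem shows this sign changes infinitely often.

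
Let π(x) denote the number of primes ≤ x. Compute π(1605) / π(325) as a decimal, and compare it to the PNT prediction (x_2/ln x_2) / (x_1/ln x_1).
π(1605)/π(325) = 252/66 ≈ 3.8182;  PNT prediction ≈ 3.8699.

π(325) = 66 and π(1605) = 252, so π(1605)/π(325) ≈ 3.8182. The PNT-predicted ratio is (1605/ln(1605)) / (325/ln(325)) ≈ 3.8699. The two agree to within a few percent, as expected.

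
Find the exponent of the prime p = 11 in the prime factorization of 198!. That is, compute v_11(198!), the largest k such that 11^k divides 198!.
v_11(198!) = 19

Legendre's formula: v_p(n!) = Σ_{k ≥ 1} ⌊n / p^k⌋. For p = 11, n = 198, the terms are:
  ⌊198/11^1⌋ = ⌊198/11⌋ = 18
  ⌊198/11^2⌋ = ⌊198/121⌋ = 1
(the next term ⌊198/11^3⌋ = 0, terminating the sum). Summing: v_11(198!) = 18 + 1 = 19.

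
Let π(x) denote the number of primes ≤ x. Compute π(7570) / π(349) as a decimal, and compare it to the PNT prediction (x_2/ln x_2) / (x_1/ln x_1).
π(7570)/π(349) = 960/70 ≈ 13.7143;  PNT prediction ≈ 14.2186.

π(349) = 70 and π(7570) = 960, so π(7570)/π(349) ≈ 13.7143. The PNT-predicted ratio is (7570/ln(7570)) / (349/ln(349)) ≈ 14.2186. The two agree to within a few percent, as expected.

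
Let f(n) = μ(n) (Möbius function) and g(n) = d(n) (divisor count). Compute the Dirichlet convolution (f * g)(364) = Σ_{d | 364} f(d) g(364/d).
(μ * d)(364) = 1

Divisors of 364: [1, 2, 4, 7, 13, 14, 26, 28, 52, 91, 182, 364]. For each d | 364:
  d = 1: μ(1) · d(364/1) = 1 · 12 = 12
  d = 2: μ(2) · d(364/2) = -1 · 8 = -8
  d = 4: μ(4) · d(364/4) = 0 · 4 = 0
  d = 7: μ(7) · d(364/7) = -1 · 6 = -6
  d = 13: μ(13) · d(364/13) = -1 · 6 = -6
  d = 14: μ(14) · d(364/14) = 1 · 4 = 4
  d = 26: μ(26) · d(364/26) = 1 · 4 = 4
  d = 28: μ(28) · d(364/28) = 0 · 2 = 0
  d = 52: μ(52) · d(364/52) = 0 · 2 = 0
  d = 91: μ(91) · d(364/91) = 1 · 3 = 3
  d = 182: μ(182) · d(364/182) = -1 · 2 = -2
  d = 364: μ(364) · d(364/364) = 0 · 1 = 0
Summing: (μ * d)(364) = 12 + -8 + 0 + -6 + -6 + 4 + 4 + 0 + 0 + 3 + -2 + 0 = 1.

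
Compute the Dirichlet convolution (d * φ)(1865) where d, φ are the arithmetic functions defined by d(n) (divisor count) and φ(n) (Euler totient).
(d * φ)(1865) = 2244

Divisors of 1865: [1, 5, 373, 1865]. For each d | 1865:
  d = 1: d(1) · φ(1865/1) = 1 · 1488 = 1488
  d = 5: d(5) · φ(1865/5) = 2 · 372 = 744
  d = 373: d(373) · φ(1865/373) = 2 · 4 = 8
  d = 1865: d(1865) · φ(1865/1865) = 4 · 1 = 4
Summing: (d * φ)(1865) = 1488 + 744 + 8 + 4 = 2244.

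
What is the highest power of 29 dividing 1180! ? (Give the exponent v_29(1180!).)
v_29(1180!) = 41

Legendre's formula: v_p(n!) = Σ_{k ≥ 1} ⌊n / p^k⌋. For p = 29, n = 1180, the terms are:
  ⌊1180/29^1⌋ = ⌊1180/29⌋ = 40
  ⌊1180/29^2⌋ = ⌊1180/841⌋ = 1
(the next term ⌊1180/29^3⌋ = 0, terminating the sum). Summing: v_29(1180!) = 40 + 1 = 41.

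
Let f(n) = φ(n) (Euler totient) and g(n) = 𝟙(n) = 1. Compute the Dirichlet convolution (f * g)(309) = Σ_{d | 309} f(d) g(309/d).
(φ * 𝟙)(309) = 309

Divisors of 309: [1, 3, 103, 309]. For each d | 309:
  d = 1: φ(1) · 𝟙(309/1) = 1 · 1 = 1
  d = 3: φ(3) · 𝟙(309/3) = 2 · 1 = 2
  d = 103: φ(103) · 𝟙(309/103) = 102 · 1 = 102
  d = 309: φ(309) · 𝟙(309/309) = 204 · 1 = 204
Summing: (φ * 𝟙)(309) = 1 + 2 + 102 + 204 = 309.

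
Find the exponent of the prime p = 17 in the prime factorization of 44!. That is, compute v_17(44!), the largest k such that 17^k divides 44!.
v_17(44!) = 2

Legendre's formula: v_p(n!) = Σ_{k ≥ 1} ⌊n / p^k⌋. For p = 17, n = 44, the terms are:
  ⌊44/17^1⌋ = ⌊44/17⌋ = 2
(the next term ⌊44/17^2⌋ = 0, terminating the sum). Summing: v_17(44!) = 2 = 2.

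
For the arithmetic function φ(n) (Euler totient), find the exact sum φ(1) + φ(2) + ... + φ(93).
Σ_{n ≤ 93} φ(n) = 2656

Compute φ(n) for each 1 ≤ n ≤ 93: φ(1) = 1, φ(2) = 1, φ(3) = 2, φ(4) = 2, φ(5) = 4, φ(6) = 2, φ(7) = 6, φ(8) = 4, φ(9) = 6, φ(10) = 4, φ(11) = 10, φ(12) = 4, φ(13) = 12, φ(14) = 6, φ(15) = 8, φ(16) = 8, φ(17) = 16, φ(18) = 6, φ(19) = 18, φ(20) = 8, φ(21) = 12, φ(22) = 10, φ(23) = 22, φ(24) = 8, φ(25) = 20, φ(26) = 12, φ(27) = 18, φ(28) = 12, φ(29) = 28, φ(30) = 8, φ(31) = 30, φ(32) = 16, φ(33) = 20, φ(34) = 16, φ(35) = 24, φ(36) = 12, φ(37) = 36, φ(38) = 18, φ(39) = 24, φ(40) = 16, φ(41) = 40, φ(42) = 12, φ(43) = 42, φ(44) = 20, φ(45) = 24, φ(46) = 22, φ(47) = 46, φ(48) = 16, φ(49) = 42, φ(50) = 20, φ(51) = 32, φ(52) = 24, φ(53) = 52, φ(54) = 18, φ(55) = 40, φ(56) = 24, φ(57) = 36, φ(58) = 28, φ(59) = 58, φ(60) = 16, φ(61) = 60, φ(62) = 30, φ(63) = 36, φ(64) = 32, φ(65) = 48, φ(66) = 20, φ(67) = 66, φ(68) = 32, φ(69) = 44, φ(70) = 24, φ(71) = 70, φ(72) = 24, φ(73) = 72, φ(74) = 36, φ(75) = 40, φ(76) = 36, φ(77) = 60, φ(78) = 24, φ(79) = 78, φ(80) = 32, φ(81) = 54, φ(82) = 40, φ(83) = 82, φ(84) = 24, φ(85) = 64, φ(86) = 42, φ(87) = 56, φ(88) = 40, φ(89) = 88, φ(90) = 24, φ(91) = 72, φ(92) = 44, φ(93) = 60. Summing all 93 values: 2656. (Average order: Σ_{n ≤ x} φ(n) ~ (3/π²) x². For x = 93, (3/π²)·93² ≈ 2628.98.)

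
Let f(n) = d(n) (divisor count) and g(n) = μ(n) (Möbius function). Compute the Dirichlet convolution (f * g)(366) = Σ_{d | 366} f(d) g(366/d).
(d * μ)(366) = 1

Divisors of 366: [1, 2, 3, 6, 61, 122, 183, 366]. For each d | 366:
  d = 1: d(1) · μ(366/1) = 1 · -1 = -1
  d = 2: d(2) · μ(366/2) = 2 · 1 = 2
  d = 3: d(3) · μ(366/3) = 2 · 1 = 2
  d = 6: d(6) · μ(366/6) = 4 · -1 = -4
  d = 61: d(61) · μ(366/61) = 2 · 1 = 2
  d = 122: d(122) · μ(366/122) = 4 · -1 = -4
  d = 183: d(183) · μ(366/183) = 4 · -1 = -4
  d = 366: d(366) · μ(366/366) = 8 · 1 = 8
Summing: (d * μ)(366) = -1 + 2 + 2 + -4 + 2 + -4 + -4 + 8 = 1.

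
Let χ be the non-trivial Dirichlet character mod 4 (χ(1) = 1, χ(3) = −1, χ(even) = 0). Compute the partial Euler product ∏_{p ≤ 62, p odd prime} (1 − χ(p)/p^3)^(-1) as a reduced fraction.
∏ = 126115667482028600084463789626710364805572778792731/130156894276470431285217911893722225289762827141120

The odd primes p ≤ 62 are [3, 5, 7, 11, 13, 17, 19, 23, 29, 31, 37, 41, 43, 47, 53, 59, 61]. For each, χ(p) = 1 if p ≡ 1 mod 4, χ(p) = −1 if p ≡ 3 mod 4. Taking (1 − χ(p)/p^3)^(-1) = p^3/(p^3 − χ(p)): (1 − (-1)/3^3)^(-1) · (1 − (1)/5^3)^(-1) · (1 − (-1)/7^3)^(-1) · (1 − (-1)/11^3)^(-1) · (1 − (1)/13^3)^(-1) · (1 − (1)/17^3)^(-1) · (1 − (-1)/19^3)^(-1) · (1 − (-1)/23^3)^(-1) · (1 − (1)/29^3)^(-1) · (1 − (-1)/31^3)^(-1) · (1 − (1)/37^3)^(-1) · (1 − (1)/41^3)^(-1) · (1 − (-1)/43^3)^(-1) · (1 − (-1)/47^3)^(-1) · (1 − (1)/53^3)^(-1) · (1 − (-1)/59^3)^(-1) · (1 − (1)/61^3)^(-1) = 126115667482028600084463789626710364805572778792731/130156894276470431285217911893722225289762827141120.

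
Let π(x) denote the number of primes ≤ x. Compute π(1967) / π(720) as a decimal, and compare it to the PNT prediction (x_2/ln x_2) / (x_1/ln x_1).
π(1967)/π(720) = 297/128 ≈ 2.3203;  PNT prediction ≈ 2.3699.

π(720) = 128 and π(1967) = 297, so π(1967)/π(720) ≈ 2.3203. The PNT-predicted ratio is (1967/ln(1967)) / (720/ln(720)) ≈ 2.3699. The two agree to within a few percent, as expected.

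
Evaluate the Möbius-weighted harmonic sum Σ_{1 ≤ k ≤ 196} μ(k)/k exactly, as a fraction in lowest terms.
Σ μ(k)/k = -43277238338814707352435871087729404219364080007991120795068950289487278357/2094340804123062964635950016266159511607730554966537454865305011530672742866

Values of μ(k) for 1 ≤ k ≤ 196: μ(1) = 1, μ(2) = -1, μ(3) = -1, μ(5) = -1, μ(6) = 1, μ(7) = -1, μ(10) = 1, μ(11) = -1, μ(13) = -1, μ(14) = 1, μ(15) = 1, μ(17) = -1, μ(19) = -1, μ(21) = 1, μ(22) = 1, μ(23) = -1, μ(26) = 1, μ(29) = -1, μ(30) = -1, μ(31) = -1, μ(33) = 1, μ(34) = 1, μ(35) = 1, μ(37) = -1, μ(38) = 1, μ(39) = 1, μ(41) = -1, μ(42) = -1, μ(43) = -1, μ(46) = 1, μ(47) = -1, μ(51) = 1, μ(53) = -1, μ(55) = 1, μ(57) = 1, μ(58) = 1, μ(59) = -1, μ(61) = -1, μ(62) = 1, μ(65) = 1, μ(66) = -1, μ(67) = -1, μ(69) = 1, μ(70) = -1, μ(71) = -1, μ(73) = -1, μ(74) = 1, μ(77) = 1, μ(78) = -1, μ(79) = -1, μ(82) = 1, μ(83) = -1, μ(85) = 1, μ(86) = 1, μ(87) = 1, μ(89) = -1, μ(91) = 1, μ(93) = 1, μ(94) = 1, μ(95) = 1, μ(97) = -1, μ(101) = -1, μ(102) = -1, μ(103) = -1, μ(105) = -1, μ(106) = 1, μ(107) = -1, μ(109) = -1, μ(110) = -1, μ(111) = 1, μ(113) = -1, μ(114) = -1, μ(115) = 1, μ(118) = 1, μ(119) = 1, μ(122) = 1, μ(123) = 1, μ(127) = -1, μ(129) = 1, μ(130) = -1, μ(131) = -1, μ(133) = 1, μ(134) = 1, μ(137) = -1, μ(138) = -1, μ(139) = -1, μ(141) = 1, μ(142) = 1, μ(143) = 1, μ(145) = 1, μ(146) = 1, μ(149) = -1, μ(151) = -1, μ(154) = -1, μ(155) = 1, μ(157) = -1, μ(158) = 1, μ(159) = 1, μ(161) = 1, μ(163) = -1, μ(165) = -1, μ(166) = 1, μ(167) = -1, μ(170) = -1, μ(173) = -1, μ(174) = -1, μ(177) = 1, μ(178) = 1, μ(179) = -1, μ(181) = -1, μ(182) = -1, μ(183) = 1, μ(185) = 1, μ(186) = -1, μ(187) = 1, μ(190) = -1, μ(191) = -1, μ(193) = -1, μ(194) = 1, μ(195) = -1, with μ = 0 on non-squarefree integers. Summing μ(k)/k for k where μ(k) ≠ 0 gives -43277238338814707352435871087729404219364080007991120795068950289487278357/2094340804123062964635950016266159511607730554966537454865305011530672742866 ≈ -0.0207. (PNT ⟺ this sum → 0 as n → ∞.)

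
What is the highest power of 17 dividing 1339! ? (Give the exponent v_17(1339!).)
v_17(1339!) = 82

Legendre's formula: v_p(n!) = Σ_{k ≥ 1} ⌊n / p^k⌋. For p = 17, n = 1339, the terms are:
  ⌊1339/17^1⌋ = ⌊1339/17⌋ = 78
  ⌊1339/17^2⌋ = ⌊1339/289⌋ = 4
(the next term ⌊1339/17^3⌋ = 0, terminating the sum). Summing: v_17(1339!) = 78 + 4 = 82.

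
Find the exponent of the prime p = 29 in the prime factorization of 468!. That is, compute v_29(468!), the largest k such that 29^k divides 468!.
v_29(468!) = 16

Legendre's formula: v_p(n!) = Σ_{k ≥ 1} ⌊n / p^k⌋. For p = 29, n = 468, the terms are:
  ⌊468/29^1⌋ = ⌊468/29⌋ = 16
(the next term ⌊468/29^2⌋ = 0, terminating the sum). Summing: v_29(468!) = 16 = 16.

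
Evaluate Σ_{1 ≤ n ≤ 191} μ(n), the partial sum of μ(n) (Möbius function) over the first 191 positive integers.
Σ_{n ≤ 191} μ(n) = -5

Compute μ(n) for each 1 ≤ n ≤ 191: μ(1) = 1, μ(2) = -1, μ(3) = -1, μ(4) = 0, μ(5) = -1, μ(6) = 1, μ(7) = -1, μ(8) = 0, μ(9) = 0, μ(10) = 1, μ(11) = -1, μ(12) = 0, μ(13) = -1, μ(14) = 1, μ(15) = 1, μ(16) = 0, μ(17) = -1, μ(18) = 0, μ(19) = -1, μ(20) = 0, μ(21) = 1, μ(22) = 1, μ(23) = -1, μ(24) = 0, μ(25) = 0, μ(26) = 1, μ(27) = 0, μ(28) = 0, μ(29) = -1, μ(30) = -1, μ(31) = -1, μ(32) = 0, μ(33) = 1, μ(34) = 1, μ(35) = 1, μ(36) = 0, μ(37) = -1, μ(38) = 1, μ(39) = 1, μ(40) = 0, μ(41) = -1, μ(42) = -1, μ(43) = -1, μ(44) = 0, μ(45) = 0, μ(46) = 1, μ(47) = -1, μ(48) = 0, μ(49) = 0, μ(50) = 0, μ(51) = 1, μ(52) = 0, μ(53) = -1, μ(54) = 0, μ(55) = 1, μ(56) = 0, μ(57) = 1, μ(58) = 1, μ(59) = -1, μ(60) = 0, μ(61) = -1, μ(62) = 1, μ(63) = 0, μ(64) = 0, μ(65) = 1, μ(66) = -1, μ(67) = -1, μ(68) = 0, μ(69) = 1, μ(70) = -1, μ(71) = -1, μ(72) = 0, μ(73) = -1, μ(74) = 1, μ(75) = 0, μ(76) = 0, μ(77) = 1, μ(78) = -1, μ(79) = -1, μ(80) = 0, μ(81) = 0, μ(82) = 1, μ(83) = -1, μ(84) = 0, μ(85) = 1, μ(86) = 1, μ(87) = 1, μ(88) = 0, μ(89) = -1, μ(90) = 0, μ(91) = 1, μ(92) = 0, μ(93) = 1, μ(94) = 1, μ(95) = 1, μ(96) = 0, μ(97) = -1, μ(98) = 0, μ(99) = 0, μ(100) = 0, μ(101) = -1, μ(102) = -1, μ(103) = -1, μ(104) = 0, μ(105) = -1, μ(106) = 1, μ(107) = -1, μ(108) = 0, μ(109) = -1, μ(110) = -1, μ(111) = 1, μ(112) = 0, μ(113) = -1, μ(114) = -1, μ(115) = 1, μ(116) = 0, μ(117) = 0, μ(118) = 1, μ(119) = 1, μ(120) = 0, μ(121) = 0, μ(122) = 1, μ(123) = 1, μ(124) = 0, μ(125) = 0, μ(126) = 0, μ(127) = -1, μ(128) = 0, μ(129) = 1, μ(130) = -1, μ(131) = -1, μ(132) = 0, μ(133) = 1, μ(134) = 1, μ(135) = 0, μ(136) = 0, μ(137) = -1, μ(138) = -1, μ(139) = -1, μ(140) = 0, μ(141) = 1, μ(142) = 1, μ(143) = 1, μ(144) = 0, μ(145) = 1, μ(146) = 1, μ(147) = 0, μ(148) = 0, μ(149) = -1, μ(150) = 0, μ(151) = -1, μ(152) = 0, μ(153) = 0, μ(154) = -1, μ(155) = 1, μ(156) = 0, μ(157) = -1, μ(158) = 1, μ(159) = 1, μ(160) = 0, μ(161) = 1, μ(162) = 0, μ(163) = -1, μ(164) = 0, μ(165) = -1, μ(166) = 1, μ(167) = -1, μ(168) = 0, μ(169) = 0, μ(170) = -1, μ(171) = 0, μ(172) = 0, μ(173) = -1, μ(174) = -1, μ(175) = 0, μ(176) = 0, μ(177) = 1, μ(178) = 1, μ(179) = -1, μ(180) = 0, μ(181) = -1, μ(182) = -1, μ(183) = 1, μ(184) = 0, μ(185) = 1, μ(186) = -1, μ(187) = 1, μ(188) = 0, μ(189) = 0, μ(190) = -1, μ(191) = -1. Summing all 191 values: -5. (Mertens function M(x) = Σ_{n ≤ x} μ(n); on average M(x) should be small (PNT ⟺ M(x) = o(x)).)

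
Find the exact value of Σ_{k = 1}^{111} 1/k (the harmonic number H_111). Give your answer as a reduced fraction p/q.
H_111 = 813811190043550229600356295599093692454010452277/153803387341307877636928566091115101174034840640

Direct summation: H_111 = 1 + 1/2 + ... + 1/111. The least common denominator is lcm(1, ..., 111) = 8459186303771933270031071135011330564571916235200; over this denominator the numerator is 8459186303771933270031071135011330564571916235200 + 4229593151885966635015535567505665282285958117600 + 2819728767923977756677023711670443521523972078400 + 2114796575942983317507767783752832641142979058800 + 1691837260754386654006214227002266112914383247040 + 1409864383961988878338511855835221760761986039200 + 1208455186253133324290153019287332937795988033600 + 1057398287971491658753883891876416320571489529400 + 939909589307992585559007903890147840507990692800 + 845918630377193327003107113501133056457191623520 + 769016936706539388184642830455575505870174203200 + 704932191980994439169255927917610880380993019600 + 650706638751687174617774702693179274197839710400 + 604227593126566662145076509643666468897994016800 + 563945753584795551335404742334088704304794415680 + 528699143985745829376941945938208160285744764700 + 497599194339525486472415949118313562621877425600 + 469954794653996292779503951945073920253995346400 + 445220331777470172106898480790070029714311380800 + 422959315188596663501553556750566528228595811760 + 402818395417711108096717673095777645931996011200 + 384508468353269694092321415227787752935087101600 + 367790708859649272610046571087449154981387662400 + 352466095990497219584627963958805440190496509800 + 338367452150877330801242845400453222582876649408 + 325353319375843587308887351346589637098919855200 + 313303196435997528519669301296715946835996897600 + 302113796563283331072538254821833234448997008400 + 291696079440411492070036935690045881536962628800 + 281972876792397775667702371167044352152397207840 + 272876977541030105484873262419720340792642459200 + 264349571992872914688470972969104080142872382350 + 256338978902179796061547610151858501956724734400 + 248799597169762743236207974559156781310938712800 + 241691037250626664858030603857466587559197606720 + 234977397326998146389751975972536960126997673200 + 228626656858700899190028949594900826069511249600 + 222610165888735086053449240395035014857155690400 + 216902212917229058205924900897726424732613236800 + 211479657594298331750776778375283264114297905880 + 206321617165169104147099295975886111331022347200 + 201409197708855554048358836547888822965998005600 + 196725262878417052791420258953751873594695726400 + 192254234176634847046160707613893876467543550800 + 187981917861598517111801580778029568101598138560 + 183895354429824636305023285543724577490693831200 + 179982687314296452553852577340666607756849281600 + 176233047995248609792313981979402720095248254900 + 172636455179019046327164717041047562542284004800 + 169183726075438665400621422700226611291438324704 + 165866398113175162157471983039437854207292475200 + 162676659687921793654443675673294818549459927600 + 159607288750413835283605115754930765369281438400 + 156651598217998764259834650648357973417998448800 + 153803387341307877636928566091115101174034840640 + 151056898281641665536269127410916617224498504200 + 148406777259156724035632826930023343238103793600 + 145848039720205746035018467845022940768481314400 + 143376039046981919831035103983242890924947732800 + 140986438396198887833851185583522176076198603920 + 138675185307736610984115920246087386304457643200 + 136438488770515052742436631209860170396321229600 + 134272798472570369365572557698592548643998670400 + 132174785996436457344235486484552040071436191175 + 130141327750337434923554940538635854839567942080 + 128169489451089898030773805075929250978362367200 + 126256511996596018955687628880766127829431585600 + 124399798584881371618103987279578390655469356400 + 122596902953216424203348857029149718327129220800 + 120845518625313332429015301928733293779598803360 + 119143469067210327746916494859314514993970651200 + 117488698663499073194875987986268480063498836600 + 115879264435231962603165358013853843350300222400 + 114313328429350449595014474797450413034755624800 + 112789150716959110267080948466817740860958883136 + 111305082944367543026724620197517507428577845200 + 109859562386648484026377547207939357981453457600 + 108451106458614529102962450448863212366306618400 + 107078307642682699620646470063434564108505268800 + 105739828797149165875388389187641632057148952940 + 104434398811999176173223100432238648945332299200 + 103160808582584552073549647987943055665511173600 + 101917907274360641807603266686883500777974894400 + 100704598854427777024179418273944411482999002800 + 99519838867905097294483189823662712524375485120 + 98362631439208526395710129476875936797347863200 + 97232026480137164023345645230015293845654209600 + 96127117088317423523080353806946938233771775400 + 95047037121032958090236754325970006343504676800 + 93990958930799258555900790389014784050799069280 + 92958091250241024945396386099025610599691387200 + 91947677214912318152511642771862288745346915600 + 90958992513676701828291087473240113597547486400 + 89991343657148226276926288670333303878424640800 + 89044066355494034421379696158014005942862276160 + 88116523997624304896156990989701360047624127450 + 87208106224452920309598671494962170768782641600 + 86318227589509523163582358520523781271142002400 + 85446326300726598687182536717286167318908244800 + 84591863037719332700310711350113305645719162352 + 83754319839326071980505654802092381827444715200 + 82933199056587581078735991519718927103646237600 + 82128022366717798738165739174867287034678798400 + 81338329843960896827221837836647409274729963800 + 80563679083542221619343534619155529186399202240 + 79803644375206917641802557877465382684640719200 + 79057815923102180093748328364591874435251553600 + 78325799108999382129917325324178986708999224400 + 77607213796072782293863037935883766647448772800 + 76901693670653938818464283045557550587017420320 + 76208885619566966396676316531633608689837083200 = 44759615452395262628019596257950153084970574875235, so H_111 = 44759615452395262628019596257950153084970574875235/8459186303771933270031071135011330564571916235200; reducing by gcd(44759615452395262628019596257950153084970574875235, 8459186303771933270031071135011330564571916235200) = 55 gives 813811190043550229600356295599093692454010452277/153803387341307877636928566091115101174034840640 ≈ 5.29124. (The PNT-adjacent estimate ln(111) + γ ≈ 5.28675 matches within O(1/n).)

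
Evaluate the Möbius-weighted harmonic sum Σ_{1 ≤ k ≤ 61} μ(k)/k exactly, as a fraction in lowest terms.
Σ μ(k)/k = -8549627883788520181/58644190679703485491635

Values of μ(k) for 1 ≤ k ≤ 61: μ(1) = 1, μ(2) = -1, μ(3) = -1, μ(5) = -1, μ(6) = 1, μ(7) = -1, μ(10) = 1, μ(11) = -1, μ(13) = -1, μ(14) = 1, μ(15) = 1, μ(17) = -1, μ(19) = -1, μ(21) = 1, μ(22) = 1, μ(23) = -1, μ(26) = 1, μ(29) = -1, μ(30) = -1, μ(31) = -1, μ(33) = 1, μ(34) = 1, μ(35) = 1, μ(37) = -1, μ(38) = 1, μ(39) = 1, μ(41) = -1, μ(42) = -1, μ(43) = -1, μ(46) = 1, μ(47) = -1, μ(51) = 1, μ(53) = -1, μ(55) = 1, μ(57) = 1, μ(58) = 1, μ(59) = -1, μ(61) = -1, with μ = 0 on non-squarefree integers. Summing μ(k)/k for k where μ(k) ≠ 0 gives -8549627883788520181/58644190679703485491635 ≈ -0.0001. (PNT ⟺ this sum → 0 as n → ∞.)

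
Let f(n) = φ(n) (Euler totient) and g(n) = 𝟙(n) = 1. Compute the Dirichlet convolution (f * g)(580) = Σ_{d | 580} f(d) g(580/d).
(φ * 𝟙)(580) = 580

Divisors of 580: [1, 2, 4, 5, 10, 20, 29, 58, 116, 145, 290, 580]. For each d | 580:
  d = 1: φ(1) · 𝟙(580/1) = 1 · 1 = 1
  d = 2: φ(2) · 𝟙(580/2) = 1 · 1 = 1
  d = 4: φ(4) · 𝟙(580/4) = 2 · 1 = 2
  d = 5: φ(5) · 𝟙(580/5) = 4 · 1 = 4
  d = 10: φ(10) · 𝟙(580/10) = 4 · 1 = 4
  d = 20: φ(20) · 𝟙(580/20) = 8 · 1 = 8
  d = 29: φ(29) · 𝟙(580/29) = 28 · 1 = 28
  d = 58: φ(58) · 𝟙(580/58) = 28 · 1 = 28
  d = 116: φ(116) · 𝟙(580/116) = 56 · 1 = 56
  d = 145: φ(145) · 𝟙(580/145) = 112 · 1 = 112
  d = 290: φ(290) · 𝟙(580/290) = 112 · 1 = 112
  d = 580: φ(580) · 𝟙(580/580) = 224 · 1 = 224
Summing: (φ * 𝟙)(580) = 1 + 1 + 2 + 4 + 4 + 8 + 28 + 28 + 56 + 112 + 112 + 224 = 580.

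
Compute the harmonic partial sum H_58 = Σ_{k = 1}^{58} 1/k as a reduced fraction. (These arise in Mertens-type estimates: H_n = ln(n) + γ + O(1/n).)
H_58 = 254381445831833111660789/54749786241679275146400

Direct summation: H_58 = 1 + 1/2 + ... + 1/58. The least common denominator is lcm(1, ..., 58) = 164249358725037825439200; over this denominator the numerator is 164249358725037825439200 + 82124679362518912719600 + 54749786241679275146400 + 41062339681259456359800 + 32849871745007565087840 + 27374893120839637573200 + 23464194103576832205600 + 20531169840629728179900 + 18249928747226425048800 + 16424935872503782543920 + 14931759884094347767200 + 13687446560419818786600 + 12634566055772140418400 + 11732097051788416102800 + 10949957248335855029280 + 10265584920314864089950 + 9661726983825754437600 + 9124964373613212524400 + 8644703090791464496800 + 8212467936251891271960 + 7821398034525610735200 + 7465879942047173883600 + 7141276466305992410400 + 6843723280209909393300 + 6569974349001513017568 + 6317283027886070209200 + 6083309582408808349600 + 5866048525894208051400 + 5663770990518545704800 + 5474978624167927514640 + 5298366410485091143200 + 5132792460157432044975 + 4977253294698115922400 + 4830863491912877218800 + 4692838820715366441120 + 4562482186806606262200 + 4439171857433454741600 + 4322351545395732248400 + 4211522018590713472800 + 4106233968125945635980 + 4006081920122873791200 + 3910699017262805367600 + 3819752528489251754400 + 3732939971023586941800 + 3649985749445285009760 + 3570638233152996205200 + 3494667206915698413600 + 3421861640104954696650 + 3352027729082404600800 + 3284987174500756508784 + 3220575661275251479200 + 3158641513943035104600 + 3099044504245996706400 + 3041654791204404174800 + 2986351976818869553440 + 2933024262947104025700 + 2881567696930488165600 + 2831885495259272852400 = 763144337495499334982367, so H_58 = 763144337495499334982367/164249358725037825439200; reducing by gcd(763144337495499334982367, 164249358725037825439200) = 3 gives 254381445831833111660789/54749786241679275146400 ≈ 4.64625. (The PNT-adjacent estimate ln(58) + γ ≈ 4.63766 matches within O(1/n).)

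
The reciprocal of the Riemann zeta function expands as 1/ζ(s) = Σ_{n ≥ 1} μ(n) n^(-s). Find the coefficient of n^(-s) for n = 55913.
μ(55913) = 1

Factor n = 55913 = 11 · 13 · 17 · 23. μ(n) = 0 if any exponent ≥ 2 (not squarefree); otherwise μ(n) = (−1)^{ω(n)} where ω(n) is the number of distinct prime factors. Applying: μ(55913) = 1.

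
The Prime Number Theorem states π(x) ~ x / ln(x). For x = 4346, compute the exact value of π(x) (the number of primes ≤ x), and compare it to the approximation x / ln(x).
π(4346) = 593;  x/ln(x) ≈ 518.80;  relative error ≈ 12.51%.

Directly count primes up to 4346: π(4346) = 593. The PNT approximation gives 4346/ln(4346) ≈ 4346/8.37701 ≈ 518.80. Relative error (π(x) − x/ln(x)) / π(x) ≈ 12.51%; the approximation is known to undercount slightly (Li(x) is a better estimate).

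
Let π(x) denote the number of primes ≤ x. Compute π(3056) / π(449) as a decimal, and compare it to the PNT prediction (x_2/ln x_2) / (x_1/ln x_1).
π(3056)/π(449) = 437/87 ≈ 5.0230;  PNT prediction ≈ 5.1796.

π(449) = 87 and π(3056) = 437, so π(3056)/π(449) ≈ 5.0230. The PNT-predicted ratio is (3056/ln(3056)) / (449/ln(449)) ≈ 5.1796. The two agree to within a few percent, as expected.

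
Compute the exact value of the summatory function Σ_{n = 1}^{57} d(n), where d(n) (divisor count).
Σ_{n ≤ 57} d(n) = 243

Compute d(n) for each 1 ≤ n ≤ 57: d(1) = 1, d(2) = 2, d(3) = 2, d(4) = 3, d(5) = 2, d(6) = 4, d(7) = 2, d(8) = 4, d(9) = 3, d(10) = 4, d(11) = 2, d(12) = 6, d(13) = 2, d(14) = 4, d(15) = 4, d(16) = 5, d(17) = 2, d(18) = 6, d(19) = 2, d(20) = 6, d(21) = 4, d(22) = 4, d(23) = 2, d(24) = 8, d(25) = 3, d(26) = 4, d(27) = 4, d(28) = 6, d(29) = 2, d(30) = 8, d(31) = 2, d(32) = 6, d(33) = 4, d(34) = 4, d(35) = 4, d(36) = 9, d(37) = 2, d(38) = 4, d(39) = 4, d(40) = 8, d(41) = 2, d(42) = 8, d(43) = 2, d(44) = 6, d(45) = 6, d(46) = 4, d(47) = 2, d(48) = 10, d(49) = 3, d(50) = 6, d(51) = 4, d(52) = 6, d(53) = 2, d(54) = 8, d(55) = 4, d(56) = 8, d(57) = 4. Summing all 57 values: 243. (Dirichlet's divisor formula: Σ_{n ≤ x} d(n) = x ln(x) + (2γ − 1) x + O(√x). For x = 57, the asymptotic estimate is ≈ 239.26.)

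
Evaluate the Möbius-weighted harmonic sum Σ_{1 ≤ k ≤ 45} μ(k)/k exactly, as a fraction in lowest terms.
Σ μ(k)/k = -137190436674212/6541380665835015

Values of μ(k) for 1 ≤ k ≤ 45: μ(1) = 1, μ(2) = -1, μ(3) = -1, μ(5) = -1, μ(6) = 1, μ(7) = -1, μ(10) = 1, μ(11) = -1, μ(13) = -1, μ(14) = 1, μ(15) = 1, μ(17) = -1, μ(19) = -1, μ(21) = 1, μ(22) = 1, μ(23) = -1, μ(26) = 1, μ(29) = -1, μ(30) = -1, μ(31) = -1, μ(33) = 1, μ(34) = 1, μ(35) = 1, μ(37) = -1, μ(38) = 1, μ(39) = 1, μ(41) = -1, μ(42) = -1, μ(43) = -1, with μ = 0 on non-squarefree integers. Summing μ(k)/k for k where μ(k) ≠ 0 gives -137190436674212/6541380665835015 ≈ -0.0210. (PNT ⟺ this sum → 0 as n → ∞.)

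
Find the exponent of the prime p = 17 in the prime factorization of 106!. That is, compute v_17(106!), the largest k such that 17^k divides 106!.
v_17(106!) = 6

Legendre's formula: v_p(n!) = Σ_{k ≥ 1} ⌊n / p^k⌋. For p = 17, n = 106, the terms are:
  ⌊106/17^1⌋ = ⌊106/17⌋ = 6
(the next term ⌊106/17^2⌋ = 0, terminating the sum). Summing: v_17(106!) = 6 = 6.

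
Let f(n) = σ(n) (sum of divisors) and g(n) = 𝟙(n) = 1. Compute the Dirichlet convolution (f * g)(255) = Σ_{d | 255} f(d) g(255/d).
(σ * 𝟙)(255) = 665

Divisors of 255: [1, 3, 5, 15, 17, 51, 85, 255]. For each d | 255:
  d = 1: σ(1) · 𝟙(255/1) = 1 · 1 = 1
  d = 3: σ(3) · 𝟙(255/3) = 4 · 1 = 4
  d = 5: σ(5) · 𝟙(255/5) = 6 · 1 = 6
  d = 15: σ(15) · 𝟙(255/15) = 24 · 1 = 24
  d = 17: σ(17) · 𝟙(255/17) = 18 · 1 = 18
  d = 51: σ(51) · 𝟙(255/51) = 72 · 1 = 72
  d = 85: σ(85) · 𝟙(255/85) = 108 · 1 = 108
  d = 255: σ(255) · 𝟙(255/255) = 432 · 1 = 432
Summing: (σ * 𝟙)(255) = 1 + 4 + 6 + 24 + 18 + 72 + 108 + 432 = 665.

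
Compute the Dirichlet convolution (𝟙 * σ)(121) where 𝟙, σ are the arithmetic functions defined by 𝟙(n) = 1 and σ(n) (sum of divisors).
(𝟙 * σ)(121) = 146

Divisors of 121: [1, 11, 121]. For each d | 121:
  d = 1: 𝟙(1) · σ(121/1) = 1 · 133 = 133
  d = 11: 𝟙(11) · σ(121/11) = 1 · 12 = 12
  d = 121: 𝟙(121) · σ(121/121) = 1 · 1 = 1
Summing: (𝟙 * σ)(121) = 133 + 12 + 1 = 146.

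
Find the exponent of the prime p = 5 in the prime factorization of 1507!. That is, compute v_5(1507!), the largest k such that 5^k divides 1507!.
v_5(1507!) = 375

Legendre's formula: v_p(n!) = Σ_{k ≥ 1} ⌊n / p^k⌋. For p = 5, n = 1507, the terms are:
  ⌊1507/5^1⌋ = ⌊1507/5⌋ = 301
  ⌊1507/5^2⌋ = ⌊1507/25⌋ = 60
  ⌊1507/5^3⌋ = ⌊1507/125⌋ = 12
  ⌊1507/5^4⌋ = ⌊1507/625⌋ = 2
(the next term ⌊1507/5^5⌋ = 0, terminating the sum). Summing: v_5(1507!) = 301 + 60 + 12 + 2 = 375.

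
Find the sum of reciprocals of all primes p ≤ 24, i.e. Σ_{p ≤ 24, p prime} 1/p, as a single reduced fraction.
Σ 1/p = 334406399/223092870

π(24) = 9, so the primes ≤ 24 are [2, 3, 5, 7, 11, 13, 17, 19, 23]. Summing 1/p over these primes: 334406399/223092870 ≈ 1.4990. Mertens estimate ln ln(24) + 0.2615 ≈ 1.4178.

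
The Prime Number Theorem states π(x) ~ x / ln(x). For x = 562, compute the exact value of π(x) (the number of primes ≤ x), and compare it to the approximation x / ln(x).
π(562) = 102;  x/ln(x) ≈ 88.76;  relative error ≈ 12.98%.

Directly count primes up to 562: π(562) = 102. The PNT approximation gives 562/ln(562) ≈ 562/6.33150 ≈ 88.76. Relative error (π(x) − x/ln(x)) / π(x) ≈ 12.98%; the approximation is known to undercount slightly (Li(x) is a better estimate).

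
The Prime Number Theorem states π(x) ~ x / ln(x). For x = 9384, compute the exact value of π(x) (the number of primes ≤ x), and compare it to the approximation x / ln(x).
π(9384) = 1160;  x/ln(x) ≈ 1025.94;  relative error ≈ 11.56%.

Directly count primes up to 9384: π(9384) = 1160. The PNT approximation gives 9384/ln(9384) ≈ 9384/9.14676 ≈ 1025.94. Relative error (π(x) − x/ln(x)) / π(x) ≈ 11.56%; the approximation is known to undercount slightly (Li(x) is a better estimate).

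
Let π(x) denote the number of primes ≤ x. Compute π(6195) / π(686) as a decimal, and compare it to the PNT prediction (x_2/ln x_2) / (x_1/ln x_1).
π(6195)/π(686) = 804/124 ≈ 6.4839;  PNT prediction ≈ 6.7546.

π(686) = 124 and π(6195) = 804, so π(6195)/π(686) ≈ 6.4839. The PNT-predicted ratio is (6195/ln(6195)) / (686/ln(686)) ≈ 6.7546. The two agree to within a few percent, as expected.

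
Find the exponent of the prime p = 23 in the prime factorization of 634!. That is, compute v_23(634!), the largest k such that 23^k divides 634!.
v_23(634!) = 28

Legendre's formula: v_p(n!) = Σ_{k ≥ 1} ⌊n / p^k⌋. For p = 23, n = 634, the terms are:
  ⌊634/23^1⌋ = ⌊634/23⌋ = 27
  ⌊634/23^2⌋ = ⌊634/529⌋ = 1
(the next term ⌊634/23^3⌋ = 0, terminating the sum). Summing: v_23(634!) = 27 + 1 = 28.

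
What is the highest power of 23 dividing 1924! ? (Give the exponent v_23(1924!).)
v_23(1924!) = 86

Legendre's formula: v_p(n!) = Σ_{k ≥ 1} ⌊n / p^k⌋. For p = 23, n = 1924, the terms are:
  ⌊1924/23^1⌋ = ⌊1924/23⌋ = 83
  ⌊1924/23^2⌋ = ⌊1924/529⌋ = 3
(the next term ⌊1924/23^3⌋ = 0, terminating the sum). Summing: v_23(1924!) = 83 + 3 = 86.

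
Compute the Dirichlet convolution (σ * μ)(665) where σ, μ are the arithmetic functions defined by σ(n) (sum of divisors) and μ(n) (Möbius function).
(σ * μ)(665) = 665

Divisors of 665: [1, 5, 7, 19, 35, 95, 133, 665]. For each d | 665:
  d = 1: σ(1) · μ(665/1) = 1 · -1 = -1
  d = 5: σ(5) · μ(665/5) = 6 · 1 = 6
  d = 7: σ(7) · μ(665/7) = 8 · 1 = 8
  d = 19: σ(19) · μ(665/19) = 20 · 1 = 20
  d = 35: σ(35) · μ(665/35) = 48 · -1 = -48
  d = 95: σ(95) · μ(665/95) = 120 · -1 = -120
  d = 133: σ(133) · μ(665/133) = 160 · -1 = -160
  d = 665: σ(665) · μ(665/665) = 960 · 1 = 960
Summing: (σ * μ)(665) = -1 + 6 + 8 + 20 + -48 + -120 + -160 + 960 = 665.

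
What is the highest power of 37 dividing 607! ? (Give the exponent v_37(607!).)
v_37(607!) = 16

Legendre's formula: v_p(n!) = Σ_{k ≥ 1} ⌊n / p^k⌋. For p = 37, n = 607, the terms are:
  ⌊607/37^1⌋ = ⌊607/37⌋ = 16
(the next term ⌊607/37^2⌋ = 0, terminating the sum). Summing: v_37(607!) = 16 = 16.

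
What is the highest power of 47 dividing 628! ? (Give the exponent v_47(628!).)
v_47(628!) = 13

Legendre's formula: v_p(n!) = Σ_{k ≥ 1} ⌊n / p^k⌋. For p = 47, n = 628, the terms are:
  ⌊628/47^1⌋ = ⌊628/47⌋ = 13
(the next term ⌊628/47^2⌋ = 0, terminating the sum). Summing: v_47(628!) = 13 = 13.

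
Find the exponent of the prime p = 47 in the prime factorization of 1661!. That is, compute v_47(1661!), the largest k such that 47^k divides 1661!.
v_47(1661!) = 35

Legendre's formula: v_p(n!) = Σ_{k ≥ 1} ⌊n / p^k⌋. For p = 47, n = 1661, the terms are:
  ⌊1661/47^1⌋ = ⌊1661/47⌋ = 35
(the next term ⌊1661/47^2⌋ = 0, terminating the sum). Summing: v_47(1661!) = 35 = 35.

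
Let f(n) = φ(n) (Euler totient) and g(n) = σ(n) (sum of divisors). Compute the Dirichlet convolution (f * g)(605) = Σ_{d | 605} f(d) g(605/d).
(φ * σ)(605) = 3630

Divisors of 605: [1, 5, 11, 55, 121, 605]. For each d | 605:
  d = 1: φ(1) · σ(605/1) = 1 · 798 = 798
  d = 5: φ(5) · σ(605/5) = 4 · 133 = 532
  d = 11: φ(11) · σ(605/11) = 10 · 72 = 720
  d = 55: φ(55) · σ(605/55) = 40 · 12 = 480
  d = 121: φ(121) · σ(605/121) = 110 · 6 = 660
  d = 605: φ(605) · σ(605/605) = 440 · 1 = 440
Summing: (φ * σ)(605) = 798 + 532 + 720 + 480 + 660 + 440 = 3630.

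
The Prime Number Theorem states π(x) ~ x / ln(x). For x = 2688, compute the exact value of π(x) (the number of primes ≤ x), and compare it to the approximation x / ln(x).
π(2688) = 390;  x/ln(x) ≈ 340.40;  relative error ≈ 12.72%.

Directly count primes up to 2688: π(2688) = 390. The PNT approximation gives 2688/ln(2688) ≈ 2688/7.89655 ≈ 340.40. Relative error (π(x) − x/ln(x)) / π(x) ≈ 12.72%; the approximation is known to undercount slightly (Li(x) is a better estimate).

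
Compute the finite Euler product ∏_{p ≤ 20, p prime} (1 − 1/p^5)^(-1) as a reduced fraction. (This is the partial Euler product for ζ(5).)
∏ = 995488417328655275157507375/960036697434231116505428608

The primes p ≤ 20 are [2, 3, 5, 7, 11, 13, 17, 19]. For each prime, (1 − 1/p^5)^(-1) = p^5 / (p^5 − 1). The product is (1 − 1/2^5)^(-1), (1 − 1/3^5)^(-1), (1 − 1/5^5)^(-1), (1 − 1/7^5)^(-1), (1 − 1/11^5)^(-1), (1 − 1/13^5)^(-1), (1 − 1/17^5)^(-1), (1 − 1/19^5)^(-1) = ∏ p^5 / (p^5 − 1) = 995488417328655275157507375/960036697434231116505428608.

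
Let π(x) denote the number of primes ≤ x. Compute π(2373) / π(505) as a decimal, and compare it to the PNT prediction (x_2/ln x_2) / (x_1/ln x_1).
π(2373)/π(505) = 351/96 ≈ 3.6562;  PNT prediction ≈ 3.7635.

π(505) = 96 and π(2373) = 351, so π(2373)/π(505) ≈ 3.6562. The PNT-predicted ratio is (2373/ln(2373)) / (505/ln(505)) ≈ 3.7635. The two agree to within a few percent, as expected.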